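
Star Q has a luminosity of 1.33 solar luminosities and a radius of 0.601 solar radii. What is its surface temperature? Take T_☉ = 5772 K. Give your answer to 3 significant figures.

T/T_☉ = (L/L_☉)^(1/4) / (R/R_☉)^(1/2)
T = 5772 × (1.33)^(1/4) / √(0.601) = 5772 × 1.074 / 0.7752 = 7996 K.

8.00×10^3 K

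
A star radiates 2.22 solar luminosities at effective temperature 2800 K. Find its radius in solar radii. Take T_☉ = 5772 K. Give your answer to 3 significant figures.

R/R_☉ = √(L/L_☉) / (T/T_☉)² = √(2.22) / (0.4851)²
       = 1.490 / 0.2353 = 6.332.

6.33 solar radii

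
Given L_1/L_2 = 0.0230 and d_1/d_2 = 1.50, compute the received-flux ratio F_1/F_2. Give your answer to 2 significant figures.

F = L/(4πd²), so F_1/F_2 = (L_1/L_2) / (d_1/d_2)²
= 0.0230 / (1.50)² = 0.0230 / 2.250 = 0.01022.

0.010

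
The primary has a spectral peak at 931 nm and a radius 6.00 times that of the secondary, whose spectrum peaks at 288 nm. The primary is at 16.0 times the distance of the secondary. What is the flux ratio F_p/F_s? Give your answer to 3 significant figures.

Wien's law: T_p/T_s = λ_s/λ_p = 288/931 = 0.3093.
L_p/L_s = (R_p/R_s)²(T_p/T_s)⁴ = (6.00)²(0.3093)⁴ = 0.3297.
F_p/F_s = (L_p/L_s)/(d_p/d_s)² = 0.3297/(16.0)² = 0.001288.

0.00129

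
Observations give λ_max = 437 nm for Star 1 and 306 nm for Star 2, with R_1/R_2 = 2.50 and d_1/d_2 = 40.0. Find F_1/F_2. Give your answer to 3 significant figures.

Wien's law: T_1/T_2 = λ_2/λ_1 = 306/437 = 0.7002.
L_1/L_2 = (R_1/R_2)²(T_1/T_2)⁴ = (2.50)²(0.7002)⁴ = 1.503.
F_1/F_2 = (L_1/L_2)/(d_1/d_2)² = 1.503/(40.0)² = 9.391×10^-4.

9.39×10^-4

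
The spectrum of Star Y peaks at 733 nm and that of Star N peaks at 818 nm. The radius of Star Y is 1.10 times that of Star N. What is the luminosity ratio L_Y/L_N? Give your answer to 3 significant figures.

1.88

Wien's law gives T ∝ 1/λ_max, so T_Y/T_N = λ_N/λ_Y = 818/733 = 1.116.
Then L ∝ R²T⁴ gives L_Y/L_N = (1.10)² × (1.116)⁴ = 1.210 × 1.551 = 1.877.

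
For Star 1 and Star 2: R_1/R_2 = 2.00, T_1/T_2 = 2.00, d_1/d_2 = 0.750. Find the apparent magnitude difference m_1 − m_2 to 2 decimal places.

-5.14

L_1/L_2 = (2.00)²(2.00)⁴ = 64.00.
F_1/F_2 = (L_1/L_2)/(d_1/d_2)² = 64.00/0.5625 = 113.8.
m_1 − m_2 = −2.5 log₁₀(113.8) = -5.14.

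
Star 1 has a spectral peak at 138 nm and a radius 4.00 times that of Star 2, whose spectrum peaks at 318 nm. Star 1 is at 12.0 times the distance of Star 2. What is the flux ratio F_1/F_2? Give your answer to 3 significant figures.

Wien's law: T_1/T_2 = λ_2/λ_1 = 318/138 = 2.304.
L_1/L_2 = (R_1/R_2)²(T_1/T_2)⁴ = (4.00)²(2.304)⁴ = 451.1.
F_1/F_2 = (L_1/L_2)/(d_1/d_2)² = 451.1/(12.0)² = 3.133.

3.13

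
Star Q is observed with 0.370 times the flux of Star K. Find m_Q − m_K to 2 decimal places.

m_Q − m_K = −2.5 log₁₀(F_Q/F_K) = −2.5 log₁₀(0.370) = −2.5 × (-0.432) = 1.079.

1.08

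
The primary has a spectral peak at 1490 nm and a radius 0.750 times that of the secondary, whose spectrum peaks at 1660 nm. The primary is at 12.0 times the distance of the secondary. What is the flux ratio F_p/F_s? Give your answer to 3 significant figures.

0.00602

Wien's law: T_p/T_s = λ_s/λ_p = 1660/1490 = 1.114.
L_p/L_s = (R_p/R_s)²(T_p/T_s)⁴ = (0.750)²(1.114)⁴ = 0.8666.
F_p/F_s = (L_p/L_s)/(d_p/d_s)² = 0.8666/(12.0)² = 0.006018.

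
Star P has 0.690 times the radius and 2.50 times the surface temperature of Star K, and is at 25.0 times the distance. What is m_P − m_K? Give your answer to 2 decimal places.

L_P/L_K = (0.690)²(2.50)⁴ = 18.60.
F_P/F_K = (L_P/L_K)/(d_P/d_K)² = 18.60/625.0 = 0.02976.
m_P − m_K = −2.5 log₁₀(0.02976) = 3.82.

3.82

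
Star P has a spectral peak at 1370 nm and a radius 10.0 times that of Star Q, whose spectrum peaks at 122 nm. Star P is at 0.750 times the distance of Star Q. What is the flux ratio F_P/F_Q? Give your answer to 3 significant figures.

Wien's law: T_P/T_Q = λ_Q/λ_P = 122/1370 = 0.08905.
L_P/L_Q = (R_P/R_Q)²(T_P/T_Q)⁴ = (10.0)²(0.08905)⁴ = 0.006289.
F_P/F_Q = (L_P/L_Q)/(d_P/d_Q)² = 0.006289/(0.750)² = 0.01118.

0.0112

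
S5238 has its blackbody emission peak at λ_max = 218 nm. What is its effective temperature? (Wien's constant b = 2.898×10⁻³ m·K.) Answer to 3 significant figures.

1.33×10^4 K

T = b/λ_max = 2.898×10⁻³ / (218×10⁻⁹) = 1.329×10^4 K.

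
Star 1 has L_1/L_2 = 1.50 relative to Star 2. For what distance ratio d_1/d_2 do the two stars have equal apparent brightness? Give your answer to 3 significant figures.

Equal flux requires L_1/d_1² = L_2/d_2², so d_1/d_2 = √(L_1/L_2)
= √(1.50) = 1.225.

1.22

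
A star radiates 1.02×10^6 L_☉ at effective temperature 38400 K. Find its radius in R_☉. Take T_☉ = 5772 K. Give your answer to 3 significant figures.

R/R_☉ = √(L/L_☉) / (T/T_☉)² = √(1.02×10^6) / (6.653)²
       = 1010 / 44.26 = 22.82.

22.8 R_☉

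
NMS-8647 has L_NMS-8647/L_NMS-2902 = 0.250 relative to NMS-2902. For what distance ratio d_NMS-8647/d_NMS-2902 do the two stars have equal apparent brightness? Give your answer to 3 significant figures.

Equal flux requires L_NMS-8647/d_NMS-8647² = L_NMS-2902/d_NMS-2902², so d_NMS-8647/d_NMS-2902 = √(L_NMS-8647/L_NMS-2902)
= √(0.250) = 0.5000.

0.500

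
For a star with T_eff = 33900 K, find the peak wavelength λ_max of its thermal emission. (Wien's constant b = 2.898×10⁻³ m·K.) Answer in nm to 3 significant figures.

85.5 nm

λ_max = b/T = 2.898×10⁻³ / 33900 = 8.55×10^-8 m = 85.49 nm.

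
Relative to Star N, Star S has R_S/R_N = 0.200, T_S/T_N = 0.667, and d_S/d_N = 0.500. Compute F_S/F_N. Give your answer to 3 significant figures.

L_S/L_N = (R_S/R_N)²(T_S/T_N)⁴ = (0.200)² × (0.667)⁴ = 0.007917.
F_S/F_N = (L_S/L_N)/(d_S/d_N)² = 0.007917 / (0.500)² = 0.03167.

0.0317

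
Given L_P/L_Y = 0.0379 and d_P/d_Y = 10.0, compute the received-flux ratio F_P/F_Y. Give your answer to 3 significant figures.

3.79×10^-4

F = L/(4πd²), so F_P/F_Y = (L_P/L_Y) / (d_P/d_Y)²
= 0.0379 / (10.0)² = 0.0379 / 100.0 = 3.790×10^-4.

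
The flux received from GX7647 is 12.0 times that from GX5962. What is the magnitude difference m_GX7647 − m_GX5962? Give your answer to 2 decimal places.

m_GX7647 − m_GX5962 = −2.5 log₁₀(F_GX7647/F_GX5962) = −2.5 log₁₀(12.0) = −2.5 × (1.079) = -2.698.

-2.70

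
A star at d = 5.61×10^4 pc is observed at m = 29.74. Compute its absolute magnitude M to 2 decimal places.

M = m − 5 log₁₀(d/10 pc) = 29.74 − 5 log₁₀(5.61×10^4/10)
  = 29.74 − 5 × 3.749 = 29.74 − 18.74 = 11.00.

11.00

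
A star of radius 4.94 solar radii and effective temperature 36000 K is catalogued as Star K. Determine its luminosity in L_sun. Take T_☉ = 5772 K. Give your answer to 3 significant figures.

L/L_☉ = (R/R_☉)² (T/T_☉)⁴ = (4.94)² × (36000/5772)⁴
       = 24.40 × (6.237)⁴ = 24.40 × 1513 = 3.693×10^4.

3.69×10^4 L_sun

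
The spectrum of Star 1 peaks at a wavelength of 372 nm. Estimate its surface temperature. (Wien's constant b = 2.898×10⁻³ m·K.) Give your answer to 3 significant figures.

T = b/λ_max = 2.898×10⁻³ / (372×10⁻⁹) = 7790 K.

7.79×10^3 K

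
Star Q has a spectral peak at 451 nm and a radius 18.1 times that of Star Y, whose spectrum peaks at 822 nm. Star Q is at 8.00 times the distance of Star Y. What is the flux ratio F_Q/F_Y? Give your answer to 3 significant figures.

Wien's law: T_Q/T_Y = λ_Y/λ_Q = 822/451 = 1.823.
L_Q/L_Y = (R_Q/R_Y)²(T_Q/T_Y)⁴ = (18.1)²(1.823)⁴ = 3615.
F_Q/F_Y = (L_Q/L_Y)/(d_Q/d_Y)² = 3615/(8.00)² = 56.49.

56.5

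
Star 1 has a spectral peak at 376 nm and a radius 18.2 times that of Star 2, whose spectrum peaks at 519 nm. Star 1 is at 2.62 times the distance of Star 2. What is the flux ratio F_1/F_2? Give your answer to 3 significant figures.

175

Wien's law: T_1/T_2 = λ_2/λ_1 = 519/376 = 1.380.
L_1/L_2 = (R_1/R_2)²(T_1/T_2)⁴ = (18.2)²(1.380)⁴ = 1202.
F_1/F_2 = (L_1/L_2)/(d_1/d_2)² = 1202/(2.62)² = 175.2.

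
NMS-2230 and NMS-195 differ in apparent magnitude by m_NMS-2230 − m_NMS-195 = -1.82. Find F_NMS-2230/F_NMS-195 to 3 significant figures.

5.35

F_NMS-2230/F_NMS-195 = 10^(−(m_NMS-2230 − m_NMS-195)/2.5) = 10^(1.82/2.5) = 10^0.728 = 5.346.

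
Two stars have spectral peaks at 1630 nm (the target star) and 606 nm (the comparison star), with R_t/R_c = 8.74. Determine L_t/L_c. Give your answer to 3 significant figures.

Wien's law gives T ∝ 1/λ_max, so T_t/T_c = λ_c/λ_t = 606/1630 = 0.3718.
Then L ∝ R²T⁴ gives L_t/L_c = (8.74)² × (0.3718)⁴ = 76.39 × 0.01910 = 1.459.

1.46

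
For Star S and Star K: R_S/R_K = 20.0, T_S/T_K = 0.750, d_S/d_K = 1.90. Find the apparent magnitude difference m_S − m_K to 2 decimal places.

L_S/L_K = (20.0)²(0.750)⁴ = 126.6.
F_S/F_K = (L_S/L_K)/(d_S/d_K)² = 126.6/3.610 = 35.06.
m_S − m_K = −2.5 log₁₀(35.06) = -3.86.

-3.86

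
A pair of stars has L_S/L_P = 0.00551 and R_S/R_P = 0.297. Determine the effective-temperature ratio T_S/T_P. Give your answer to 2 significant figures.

L ∝ R²T⁴ gives T ∝ (L/R²)^(1/4), so
T_S/T_P = (0.00551 / 0.297²)^(1/4) = (0.06247)^(1/4) = 0.4999.

0.50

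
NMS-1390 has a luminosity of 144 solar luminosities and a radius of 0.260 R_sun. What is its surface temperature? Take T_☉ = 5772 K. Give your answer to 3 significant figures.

T/T_☉ = (L/L_☉)^(1/4) / (R/R_☉)^(1/2)
T = 5772 × (144)^(1/4) / √(0.260) = 5772 × 3.464 / 0.5099 = 3.921×10^4 K.

3.92×10^4 K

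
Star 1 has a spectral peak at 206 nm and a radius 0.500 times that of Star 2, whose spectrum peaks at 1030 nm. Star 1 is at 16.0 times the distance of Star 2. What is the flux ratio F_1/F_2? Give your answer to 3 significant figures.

Wien's law: T_1/T_2 = λ_2/λ_1 = 1030/206 = 5.000.
L_1/L_2 = (R_1/R_2)²(T_1/T_2)⁴ = (0.500)²(5.000)⁴ = 156.2.
F_1/F_2 = (L_1/L_2)/(d_1/d_2)² = 156.2/(16.0)² = 0.6104.

0.610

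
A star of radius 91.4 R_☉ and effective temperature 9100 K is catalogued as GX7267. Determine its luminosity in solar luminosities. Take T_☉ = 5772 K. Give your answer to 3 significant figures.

L/L_☉ = (R/R_☉)² (T/T_☉)⁴ = (91.4)² × (9100/5772)⁴
       = 8354 × (1.577)⁴ = 8354 × 6.178 = 5.161×10^4.

5.16×10^4 solar luminosities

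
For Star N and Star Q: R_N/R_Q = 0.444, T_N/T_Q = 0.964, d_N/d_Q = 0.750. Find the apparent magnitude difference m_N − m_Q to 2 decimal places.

L_N/L_Q = (0.444)²(0.964)⁴ = 0.1702.
F_N/F_Q = (L_N/L_Q)/(d_N/d_Q)² = 0.1702/0.5625 = 0.3027.
m_N − m_Q = −2.5 log₁₀(0.3027) = 1.30.

1.30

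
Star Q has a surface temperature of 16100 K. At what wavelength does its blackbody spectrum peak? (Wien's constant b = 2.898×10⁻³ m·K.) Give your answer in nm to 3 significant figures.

180 nm

λ_max = b/T = 2.898×10⁻³ / 16100 = 1.80×10^-7 m = 180.0 nm.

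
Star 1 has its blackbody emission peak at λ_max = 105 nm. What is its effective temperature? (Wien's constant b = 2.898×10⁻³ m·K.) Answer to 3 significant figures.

T = b/λ_max = 2.898×10⁻³ / (105×10⁻⁹) = 2.760×10^4 K.

2.76×10^4 K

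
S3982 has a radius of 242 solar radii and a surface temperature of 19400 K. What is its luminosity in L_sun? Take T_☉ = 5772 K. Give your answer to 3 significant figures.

7.47×10^6 L_sun

L/L_☉ = (R/R_☉)² (T/T_☉)⁴ = (242)² × (19400/5772)⁴
       = 5.856×10^4 × (3.361)⁴ = 5.856×10^4 × 127.6 = 7.474×10^6.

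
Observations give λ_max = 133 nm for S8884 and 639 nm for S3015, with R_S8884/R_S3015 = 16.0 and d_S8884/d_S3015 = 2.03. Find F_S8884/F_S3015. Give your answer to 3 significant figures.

Wien's law: T_S8884/T_S3015 = λ_S3015/λ_S8884 = 639/133 = 4.805.
L_S8884/L_S3015 = (R_S8884/R_S3015)²(T_S8884/T_S3015)⁴ = (16.0)²(4.805)⁴ = 1.364×10^5.
F_S8884/F_S3015 = (L_S8884/L_S3015)/(d_S8884/d_S3015)² = 1.364×10^5/(2.03)² = 3.310×10^4.

3.31×10^4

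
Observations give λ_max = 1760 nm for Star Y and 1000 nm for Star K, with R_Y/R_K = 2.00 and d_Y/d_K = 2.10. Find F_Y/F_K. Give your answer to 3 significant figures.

0.0945

Wien's law: T_Y/T_K = λ_K/λ_Y = 1000/1760 = 0.5682.
L_Y/L_K = (R_Y/R_K)²(T_Y/T_K)⁴ = (2.00)²(0.5682)⁴ = 0.4169.
F_Y/F_K = (L_Y/L_K)/(d_Y/d_K)² = 0.4169/(2.10)² = 0.09453.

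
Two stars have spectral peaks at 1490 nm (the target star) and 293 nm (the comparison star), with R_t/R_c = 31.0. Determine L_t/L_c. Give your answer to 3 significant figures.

Wien's law gives T ∝ 1/λ_max, so T_t/T_c = λ_c/λ_t = 293/1490 = 0.1966.
Then L ∝ R²T⁴ gives L_t/L_c = (31.0)² × (0.1966)⁴ = 961.0 × 0.001495 = 1.437.

1.44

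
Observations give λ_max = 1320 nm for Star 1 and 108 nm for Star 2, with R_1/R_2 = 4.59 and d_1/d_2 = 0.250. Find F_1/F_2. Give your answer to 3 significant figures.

0.0151

Wien's law: T_1/T_2 = λ_2/λ_1 = 108/1320 = 0.08182.
L_1/L_2 = (R_1/R_2)²(T_1/T_2)⁴ = (4.59)²(0.08182)⁴ = 9.441×10^-4.
F_1/F_2 = (L_1/L_2)/(d_1/d_2)² = 9.441×10^-4/(0.250)² = 0.01511.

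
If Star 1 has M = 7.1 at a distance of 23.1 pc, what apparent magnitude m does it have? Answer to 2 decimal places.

m = M + 5 log₁₀(d/10 pc) = 7.1 + 5 log₁₀(23.1/10)
  = 7.1 + 5 × 0.364 = 7.1 + 1.82 = 8.92.

8.92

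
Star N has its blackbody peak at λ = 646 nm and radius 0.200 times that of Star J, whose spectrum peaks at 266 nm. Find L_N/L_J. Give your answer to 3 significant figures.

Wien's law gives T ∝ 1/λ_max, so T_N/T_J = λ_J/λ_N = 266/646 = 0.4118.
Then L ∝ R²T⁴ gives L_N/L_J = (0.200)² × (0.4118)⁴ = 0.04000 × 0.02875 = 0.001150.

0.00115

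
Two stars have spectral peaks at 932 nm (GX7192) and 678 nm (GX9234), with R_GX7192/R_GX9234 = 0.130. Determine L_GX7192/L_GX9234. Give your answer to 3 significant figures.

Wien's law gives T ∝ 1/λ_max, so T_GX7192/T_GX9234 = λ_GX9234/λ_GX7192 = 678/932 = 0.7275.
Then L ∝ R²T⁴ gives L_GX7192/L_GX9234 = (0.130)² × (0.7275)⁴ = 0.01690 × 0.2801 = 0.004733.

0.00473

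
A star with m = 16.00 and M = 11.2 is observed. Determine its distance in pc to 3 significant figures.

91.2 pc

m − M = 5 log₁₀(d/10 pc)
16.00 − (11.2) = 4.80 = 5 log₁₀(d/10)
d = 10 × 10^(4.80/5) = 10 × 10^0.960 = 91.20 pc.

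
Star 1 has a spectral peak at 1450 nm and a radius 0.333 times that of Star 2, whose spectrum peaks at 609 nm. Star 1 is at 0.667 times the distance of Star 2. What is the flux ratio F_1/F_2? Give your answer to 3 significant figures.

Wien's law: T_1/T_2 = λ_2/λ_1 = 609/1450 = 0.4200.
L_1/L_2 = (R_1/R_2)²(T_1/T_2)⁴ = (0.333)²(0.4200)⁴ = 0.003451.
F_1/F_2 = (L_1/L_2)/(d_1/d_2)² = 0.003451/(0.667)² = 0.007756.

0.00776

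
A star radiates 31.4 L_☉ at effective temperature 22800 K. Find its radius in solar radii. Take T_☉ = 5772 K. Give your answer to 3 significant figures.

R/R_☉ = √(L/L_☉) / (T/T_☉)² = √(31.4) / (3.950)²
       = 5.604 / 15.60 = 0.3591.

0.359 solar radii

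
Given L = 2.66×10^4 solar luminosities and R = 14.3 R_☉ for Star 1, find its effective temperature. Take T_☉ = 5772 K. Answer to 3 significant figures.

1.95×10^4 K

T/T_☉ = (L/L_☉)^(1/4) / (R/R_☉)^(1/2)
T = 5772 × (2.66×10^4)^(1/4) / √(14.3) = 5772 × 12.77 / 3.782 = 1.949×10^4 K.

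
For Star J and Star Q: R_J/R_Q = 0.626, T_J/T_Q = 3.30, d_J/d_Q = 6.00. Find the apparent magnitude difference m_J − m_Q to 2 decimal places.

-0.28

L_J/L_Q = (0.626)²(3.30)⁴ = 46.47.
F_J/F_Q = (L_J/L_Q)/(d_J/d_Q)² = 46.47/36.00 = 1.291.
m_J − m_Q = −2.5 log₁₀(1.291) = -0.28.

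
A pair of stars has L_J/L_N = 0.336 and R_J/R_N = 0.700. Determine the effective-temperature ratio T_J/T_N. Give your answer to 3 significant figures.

L ∝ R²T⁴ gives T ∝ (L/R²)^(1/4), so
T_J/T_N = (0.336 / 0.700²)^(1/4) = (0.6857)^(1/4) = 0.9100.

0.910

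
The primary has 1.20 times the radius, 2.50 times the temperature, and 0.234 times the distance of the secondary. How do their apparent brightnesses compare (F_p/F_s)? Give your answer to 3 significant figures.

1.03×10^3

L_p/L_s = (R_p/R_s)²(T_p/T_s)⁴ = (1.20)² × (2.50)⁴ = 56.25.
F_p/F_s = (L_p/L_s)/(d_p/d_s)² = 56.25 / (0.234)² = 1027.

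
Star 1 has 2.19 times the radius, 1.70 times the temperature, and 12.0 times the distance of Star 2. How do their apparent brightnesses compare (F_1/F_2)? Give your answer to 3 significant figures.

L_1/L_2 = (R_1/R_2)²(T_1/T_2)⁴ = (2.19)² × (1.70)⁴ = 40.06.
F_1/F_2 = (L_1/L_2)/(d_1/d_2)² = 40.06 / (12.0)² = 0.2782.

0.278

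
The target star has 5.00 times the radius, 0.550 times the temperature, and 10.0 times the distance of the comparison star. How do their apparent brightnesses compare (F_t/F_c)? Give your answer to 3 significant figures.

L_t/L_c = (R_t/R_c)²(T_t/T_c)⁴ = (5.00)² × (0.550)⁴ = 2.288.
F_t/F_c = (L_t/L_c)/(d_t/d_c)² = 2.288 / (10.0)² = 0.02288.

0.0229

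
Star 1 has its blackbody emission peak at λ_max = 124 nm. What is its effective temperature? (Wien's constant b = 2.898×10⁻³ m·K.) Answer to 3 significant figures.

2.34×10^4 K

T = b/λ_max = 2.898×10⁻³ / (124×10⁻⁹) = 2.337×10^4 K.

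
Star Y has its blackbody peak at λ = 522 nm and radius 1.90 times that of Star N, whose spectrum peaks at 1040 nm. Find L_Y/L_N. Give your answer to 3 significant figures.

56.9

Wien's law gives T ∝ 1/λ_max, so T_Y/T_N = λ_N/λ_Y = 1040/522 = 1.992.
Then L ∝ R²T⁴ gives L_Y/L_N = (1.90)² × (1.992)⁴ = 3.610 × 15.76 = 56.88.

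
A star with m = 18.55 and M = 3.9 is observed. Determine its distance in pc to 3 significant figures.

8.51×10^3 pc

m − M = 5 log₁₀(d/10 pc)
18.55 − (3.9) = 14.65 = 5 log₁₀(d/10)
d = 10 × 10^(14.65/5) = 10 × 10^2.930 = 8511 pc.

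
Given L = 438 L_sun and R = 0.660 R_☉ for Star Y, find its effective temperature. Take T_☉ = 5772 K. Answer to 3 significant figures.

T/T_☉ = (L/L_☉)^(1/4) / (R/R_☉)^(1/2)
T = 5772 × (438)^(1/4) / √(0.660) = 5772 × 4.575 / 0.8124 = 3.250×10^4 K.

3.25×10^4 K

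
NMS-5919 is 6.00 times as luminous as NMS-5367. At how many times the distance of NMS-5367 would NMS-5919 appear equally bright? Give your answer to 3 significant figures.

Equal flux requires L_NMS-5919/d_NMS-5919² = L_NMS-5367/d_NMS-5367², so d_NMS-5919/d_NMS-5367 = √(L_NMS-5919/L_NMS-5367)
= √(6.00) = 2.449.

2.45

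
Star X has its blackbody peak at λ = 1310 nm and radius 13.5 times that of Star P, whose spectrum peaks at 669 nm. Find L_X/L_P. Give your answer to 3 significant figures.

12.4

Wien's law gives T ∝ 1/λ_max, so T_X/T_P = λ_P/λ_X = 669/1310 = 0.5107.
Then L ∝ R²T⁴ gives L_X/L_P = (13.5)² × (0.5107)⁴ = 182.2 × 0.06802 = 12.40.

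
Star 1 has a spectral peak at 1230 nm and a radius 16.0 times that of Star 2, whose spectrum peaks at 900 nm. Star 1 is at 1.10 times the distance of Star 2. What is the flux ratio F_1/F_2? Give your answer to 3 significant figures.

60.6

Wien's law: T_1/T_2 = λ_2/λ_1 = 900/1230 = 0.7317.
L_1/L_2 = (R_1/R_2)²(T_1/T_2)⁴ = (16.0)²(0.7317)⁴ = 73.38.
F_1/F_2 = (L_1/L_2)/(d_1/d_2)² = 73.38/(1.10)² = 60.65.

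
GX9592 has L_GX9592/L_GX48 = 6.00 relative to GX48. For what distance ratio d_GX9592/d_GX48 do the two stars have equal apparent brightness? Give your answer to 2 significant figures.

2.4

Equal flux requires L_GX9592/d_GX9592² = L_GX48/d_GX48², so d_GX9592/d_GX48 = √(L_GX9592/L_GX48)
= √(6.00) = 2.449.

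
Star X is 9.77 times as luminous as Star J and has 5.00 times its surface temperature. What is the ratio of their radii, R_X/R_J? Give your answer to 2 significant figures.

L ∝ R²T⁴ gives R ∝ √L / T², so
R_X/R_J = √(9.77) / (5.00)² = 3.126 / 25.00 = 0.1250.

0.13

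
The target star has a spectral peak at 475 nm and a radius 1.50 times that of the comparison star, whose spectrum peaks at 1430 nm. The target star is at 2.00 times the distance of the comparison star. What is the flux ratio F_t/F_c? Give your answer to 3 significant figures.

46.2

Wien's law: T_t/T_c = λ_c/λ_t = 1430/475 = 3.011.
L_t/L_c = (R_t/R_c)²(T_t/T_c)⁴ = (1.50)²(3.011)⁴ = 184.8.
F_t/F_c = (L_t/L_c)/(d_t/d_c)² = 184.8/(2.00)² = 46.21.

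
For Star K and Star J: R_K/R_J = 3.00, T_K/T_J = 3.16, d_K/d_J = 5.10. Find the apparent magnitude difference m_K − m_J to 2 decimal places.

-3.84

L_K/L_J = (3.00)²(3.16)⁴ = 897.4.
F_K/F_J = (L_K/L_J)/(d_K/d_J)² = 897.4/26.01 = 34.50.
m_K − m_J = −2.5 log₁₀(34.50) = -3.84.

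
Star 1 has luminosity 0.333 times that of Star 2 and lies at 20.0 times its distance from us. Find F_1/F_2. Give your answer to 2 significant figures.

8.3×10^-4

F = L/(4πd²), so F_1/F_2 = (L_1/L_2) / (d_1/d_2)²
= 0.333 / (20.0)² = 0.333 / 400.0 = 8.325×10^-4.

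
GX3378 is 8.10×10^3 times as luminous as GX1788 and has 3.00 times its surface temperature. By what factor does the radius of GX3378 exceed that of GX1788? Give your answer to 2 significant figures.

L ∝ R²T⁴ gives R ∝ √L / T², so
R_GX3378/R_GX1788 = √(8.10×10^3) / (3.00)² = 90.00 / 9.000 = 10.00.

10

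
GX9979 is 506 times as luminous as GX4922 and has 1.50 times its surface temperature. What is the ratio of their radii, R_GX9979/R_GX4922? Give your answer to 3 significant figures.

L ∝ R²T⁴ gives R ∝ √L / T², so
R_GX9979/R_GX4922 = √(506) / (1.50)² = 22.49 / 2.250 = 9.998.

10.0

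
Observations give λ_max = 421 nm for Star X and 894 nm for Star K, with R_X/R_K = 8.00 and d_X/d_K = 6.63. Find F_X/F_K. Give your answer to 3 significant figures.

29.6

Wien's law: T_X/T_K = λ_K/λ_X = 894/421 = 2.124.
L_X/L_K = (R_X/R_K)²(T_X/T_K)⁴ = (8.00)²(2.124)⁴ = 1301.
F_X/F_K = (L_X/L_K)/(d_X/d_K)² = 1301/(6.63)² = 29.61.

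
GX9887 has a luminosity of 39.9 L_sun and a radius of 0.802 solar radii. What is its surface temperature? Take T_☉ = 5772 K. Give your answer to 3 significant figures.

1.62×10^4 K

T/T_☉ = (L/L_☉)^(1/4) / (R/R_☉)^(1/2)
T = 5772 × (39.9)^(1/4) / √(0.802) = 5772 × 2.513 / 0.8955 = 1.620×10^4 K.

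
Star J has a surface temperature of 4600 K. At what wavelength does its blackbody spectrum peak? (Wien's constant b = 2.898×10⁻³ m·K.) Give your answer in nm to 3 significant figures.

630 nm

λ_max = b/T = 2.898×10⁻³ / 4600 = 6.30×10^-7 m = 630.0 nm.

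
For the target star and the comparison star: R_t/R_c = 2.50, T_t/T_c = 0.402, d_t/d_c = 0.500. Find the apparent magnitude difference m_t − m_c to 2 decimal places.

L_t/L_c = (2.50)²(0.402)⁴ = 0.1632.
F_t/F_c = (L_t/L_c)/(d_t/d_c)² = 0.1632/0.2500 = 0.6529.
m_t − m_c = −2.5 log₁₀(0.6529) = 0.46.

0.46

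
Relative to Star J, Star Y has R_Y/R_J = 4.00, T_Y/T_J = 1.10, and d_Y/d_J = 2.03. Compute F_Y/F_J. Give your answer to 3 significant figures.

5.68

L_Y/L_J = (R_Y/R_J)²(T_Y/T_J)⁴ = (4.00)² × (1.10)⁴ = 23.43.
F_Y/F_J = (L_Y/L_J)/(d_Y/d_J)² = 23.43 / (2.03)² = 5.685.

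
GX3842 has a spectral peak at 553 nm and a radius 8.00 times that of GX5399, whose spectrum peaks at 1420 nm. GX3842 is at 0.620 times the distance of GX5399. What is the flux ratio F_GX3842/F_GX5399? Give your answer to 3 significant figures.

7.24×10^3

Wien's law: T_GX3842/T_GX5399 = λ_GX5399/λ_GX3842 = 1420/553 = 2.568.
L_GX3842/L_GX5399 = (R_GX3842/R_GX5399)²(T_GX3842/T_GX5399)⁴ = (8.00)²(2.568)⁴ = 2782.
F_GX3842/F_GX5399 = (L_GX3842/L_GX5399)/(d_GX3842/d_GX5399)² = 2782/(0.620)² = 7239.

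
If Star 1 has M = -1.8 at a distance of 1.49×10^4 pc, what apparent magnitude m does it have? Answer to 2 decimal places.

14.07

m = M + 5 log₁₀(d/10 pc) = -1.8 + 5 log₁₀(1.49×10^4/10)
  = -1.8 + 5 × 3.173 = -1.8 + 15.87 = 14.07.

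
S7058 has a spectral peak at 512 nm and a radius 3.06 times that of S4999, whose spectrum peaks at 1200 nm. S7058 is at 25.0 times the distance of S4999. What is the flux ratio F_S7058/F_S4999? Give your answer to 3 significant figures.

Wien's law: T_S7058/T_S4999 = λ_S4999/λ_S7058 = 1200/512 = 2.344.
L_S7058/L_S4999 = (R_S7058/R_S4999)²(T_S7058/T_S4999)⁴ = (3.06)²(2.344)⁴ = 282.5.
F_S7058/F_S4999 = (L_S7058/L_S4999)/(d_S7058/d_S4999)² = 282.5/(25.0)² = 0.4521.

0.452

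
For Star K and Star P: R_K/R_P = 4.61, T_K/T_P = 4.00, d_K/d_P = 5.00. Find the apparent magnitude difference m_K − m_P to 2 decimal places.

-5.84

L_K/L_P = (4.61)²(4.00)⁴ = 5441.
F_K/F_P = (L_K/L_P)/(d_K/d_P)² = 5441/25.00 = 217.6.
m_K − m_P = −2.5 log₁₀(217.6) = -5.84.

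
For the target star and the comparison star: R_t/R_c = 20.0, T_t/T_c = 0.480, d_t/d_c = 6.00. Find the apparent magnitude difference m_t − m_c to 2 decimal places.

L_t/L_c = (20.0)²(0.480)⁴ = 21.23.
F_t/F_c = (L_t/L_c)/(d_t/d_c)² = 21.23/36.00 = 0.5898.
m_t − m_c = −2.5 log₁₀(0.5898) = 0.57.

0.57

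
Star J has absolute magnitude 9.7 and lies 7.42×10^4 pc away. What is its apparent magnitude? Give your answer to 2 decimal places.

m = M + 5 log₁₀(d/10 pc) = 9.7 + 5 log₁₀(7.42×10^4/10)
  = 9.7 + 5 × 3.870 = 9.7 + 19.35 = 29.05.

29.05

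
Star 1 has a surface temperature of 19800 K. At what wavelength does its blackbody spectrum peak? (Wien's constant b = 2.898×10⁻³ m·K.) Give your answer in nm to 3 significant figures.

146 nm

λ_max = b/T = 2.898×10⁻³ / 19800 = 1.46×10^-7 m = 146.4 nm.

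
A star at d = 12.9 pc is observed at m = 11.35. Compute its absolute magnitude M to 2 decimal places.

10.80

M = m − 5 log₁₀(d/10 pc) = 11.35 − 5 log₁₀(12.9/10)
  = 11.35 − 5 × 0.111 = 11.35 − 0.55 = 10.80.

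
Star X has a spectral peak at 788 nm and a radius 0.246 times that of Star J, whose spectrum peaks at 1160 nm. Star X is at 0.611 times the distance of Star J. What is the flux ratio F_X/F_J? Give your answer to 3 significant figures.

0.761

Wien's law: T_X/T_J = λ_J/λ_X = 1160/788 = 1.472.
L_X/L_J = (R_X/R_J)²(T_X/T_J)⁴ = (0.246)²(1.472)⁴ = 0.2842.
F_X/F_J = (L_X/L_J)/(d_X/d_J)² = 0.2842/(0.611)² = 0.7612.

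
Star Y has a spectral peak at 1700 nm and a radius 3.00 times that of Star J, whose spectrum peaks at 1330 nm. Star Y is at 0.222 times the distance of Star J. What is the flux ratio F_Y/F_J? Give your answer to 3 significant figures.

Wien's law: T_Y/T_J = λ_J/λ_Y = 1330/1700 = 0.7824.
L_Y/L_J = (R_Y/R_J)²(T_Y/T_J)⁴ = (3.00)²(0.7824)⁴ = 3.372.
F_Y/F_J = (L_Y/L_J)/(d_Y/d_J)² = 3.372/(0.222)² = 68.41.

68.4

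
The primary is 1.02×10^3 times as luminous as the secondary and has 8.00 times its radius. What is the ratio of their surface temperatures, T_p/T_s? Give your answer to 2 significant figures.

2.0

L ∝ R²T⁴ gives T ∝ (L/R²)^(1/4), so
T_p/T_s = (1.02×10^3 / 8.00²)^(1/4) = (15.94)^(1/4) = 1.998.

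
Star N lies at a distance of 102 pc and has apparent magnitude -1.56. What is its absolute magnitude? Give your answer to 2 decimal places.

M = m − 5 log₁₀(d/10 pc) = -1.56 − 5 log₁₀(102/10)
  = -1.56 − 5 × 1.009 = -1.56 − 5.04 = -6.60.

-6.60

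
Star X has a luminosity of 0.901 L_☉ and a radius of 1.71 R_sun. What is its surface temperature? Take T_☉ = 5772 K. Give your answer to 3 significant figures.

T/T_☉ = (L/L_☉)^(1/4) / (R/R_☉)^(1/2)
T = 5772 × (0.901)^(1/4) / √(1.71) = 5772 × 0.9743 / 1.308 = 4300 K.

4.30×10^3 K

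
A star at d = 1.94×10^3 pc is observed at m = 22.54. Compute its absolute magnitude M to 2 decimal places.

11.10

M = m − 5 log₁₀(d/10 pc) = 22.54 − 5 log₁₀(1.94×10^3/10)
  = 22.54 − 5 × 2.288 = 22.54 − 11.44 = 11.10.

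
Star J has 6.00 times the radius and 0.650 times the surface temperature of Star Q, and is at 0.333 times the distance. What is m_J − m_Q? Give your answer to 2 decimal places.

L_J/L_Q = (6.00)²(0.650)⁴ = 6.426.
F_J/F_Q = (L_J/L_Q)/(d_J/d_Q)² = 6.426/0.1109 = 57.95.
m_J − m_Q = −2.5 log₁₀(57.95) = -4.41.

-4.41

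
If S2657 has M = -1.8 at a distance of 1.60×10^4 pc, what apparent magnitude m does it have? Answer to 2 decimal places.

m = M + 5 log₁₀(d/10 pc) = -1.8 + 5 log₁₀(1.60×10^4/10)
  = -1.8 + 5 × 3.204 = -1.8 + 16.02 = 14.22.

14.22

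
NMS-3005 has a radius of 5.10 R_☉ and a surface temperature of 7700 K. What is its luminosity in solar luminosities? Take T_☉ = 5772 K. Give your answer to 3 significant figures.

L/L_☉ = (R/R_☉)² (T/T_☉)⁴ = (5.10)² × (7700/5772)⁴
       = 26.01 × (1.334)⁴ = 26.01 × 3.167 = 82.38.

82.4 solar luminosities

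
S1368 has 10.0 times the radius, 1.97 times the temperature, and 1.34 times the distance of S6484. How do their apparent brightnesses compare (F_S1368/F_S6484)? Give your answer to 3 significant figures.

839

L_S1368/L_S6484 = (R_S1368/R_S6484)²(T_S1368/T_S6484)⁴ = (10.0)² × (1.97)⁴ = 1506.
F_S1368/F_S6484 = (L_S1368/L_S6484)/(d_S1368/d_S6484)² = 1506 / (1.34)² = 838.8.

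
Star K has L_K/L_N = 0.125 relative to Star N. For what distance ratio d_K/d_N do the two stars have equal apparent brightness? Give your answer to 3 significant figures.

0.354

Equal flux requires L_K/d_K² = L_N/d_N², so d_K/d_N = √(L_K/L_N)
= √(0.125) = 0.3536.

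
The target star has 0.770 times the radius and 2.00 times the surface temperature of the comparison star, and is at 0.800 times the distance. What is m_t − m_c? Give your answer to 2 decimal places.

L_t/L_c = (0.770)²(2.00)⁴ = 9.486.
F_t/F_c = (L_t/L_c)/(d_t/d_c)² = 9.486/0.6400 = 14.82.
m_t − m_c = −2.5 log₁₀(14.82) = -2.93.

-2.93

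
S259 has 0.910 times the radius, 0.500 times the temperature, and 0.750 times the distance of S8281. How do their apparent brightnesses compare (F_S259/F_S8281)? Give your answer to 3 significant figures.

L_S259/L_S8281 = (R_S259/R_S8281)²(T_S259/T_S8281)⁴ = (0.910)² × (0.500)⁴ = 0.05176.
F_S259/F_S8281 = (L_S259/L_S8281)/(d_S259/d_S8281)² = 0.05176 / (0.750)² = 0.09201.

0.0920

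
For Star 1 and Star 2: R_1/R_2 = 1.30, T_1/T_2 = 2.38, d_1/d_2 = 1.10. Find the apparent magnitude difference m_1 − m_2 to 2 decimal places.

L_1/L_2 = (1.30)²(2.38)⁴ = 54.22.
F_1/F_2 = (L_1/L_2)/(d_1/d_2)² = 54.22/1.210 = 44.81.
m_1 − m_2 = −2.5 log₁₀(44.81) = -4.13.

-4.13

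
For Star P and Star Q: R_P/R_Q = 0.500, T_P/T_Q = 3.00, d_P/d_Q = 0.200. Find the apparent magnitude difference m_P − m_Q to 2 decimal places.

L_P/L_Q = (0.500)²(3.00)⁴ = 20.25.
F_P/F_Q = (L_P/L_Q)/(d_P/d_Q)² = 20.25/0.04000 = 506.2.
m_P − m_Q = −2.5 log₁₀(506.2) = -6.76.

-6.76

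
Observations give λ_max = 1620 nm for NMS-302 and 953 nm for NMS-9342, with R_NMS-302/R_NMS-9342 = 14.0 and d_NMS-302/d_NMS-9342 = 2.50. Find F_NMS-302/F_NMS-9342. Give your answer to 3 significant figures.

Wien's law: T_NMS-302/T_NMS-9342 = λ_NMS-9342/λ_NMS-302 = 953/1620 = 0.5883.
L_NMS-302/L_NMS-9342 = (R_NMS-302/R_NMS-9342)²(T_NMS-302/T_NMS-9342)⁴ = (14.0)²(0.5883)⁴ = 23.47.
F_NMS-302/F_NMS-9342 = (L_NMS-302/L_NMS-9342)/(d_NMS-302/d_NMS-9342)² = 23.47/(2.50)² = 3.756.

3.76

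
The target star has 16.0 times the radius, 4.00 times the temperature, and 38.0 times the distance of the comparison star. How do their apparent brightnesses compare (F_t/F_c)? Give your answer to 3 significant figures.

45.4

L_t/L_c = (R_t/R_c)²(T_t/T_c)⁴ = (16.0)² × (4.00)⁴ = 6.554×10^4.
F_t/F_c = (L_t/L_c)/(d_t/d_c)² = 6.554×10^4 / (38.0)² = 45.39.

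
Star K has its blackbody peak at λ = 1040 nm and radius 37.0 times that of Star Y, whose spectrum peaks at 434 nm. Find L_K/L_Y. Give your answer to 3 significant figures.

Wien's law gives T ∝ 1/λ_max, so T_K/T_Y = λ_Y/λ_K = 434/1040 = 0.4173.
Then L ∝ R²T⁴ gives L_K/L_Y = (37.0)² × (0.4173)⁴ = 1369 × 0.03033 = 41.52.

41.5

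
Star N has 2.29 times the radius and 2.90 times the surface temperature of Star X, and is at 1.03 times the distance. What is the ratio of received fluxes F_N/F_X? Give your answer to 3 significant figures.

350

L_N/L_X = (R_N/R_X)²(T_N/T_X)⁴ = (2.29)² × (2.90)⁴ = 370.9.
F_N/F_X = (L_N/L_X)/(d_N/d_X)² = 370.9 / (1.03)² = 349.6.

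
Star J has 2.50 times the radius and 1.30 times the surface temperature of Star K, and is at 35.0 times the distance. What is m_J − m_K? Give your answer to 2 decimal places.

4.59

L_J/L_K = (2.50)²(1.30)⁴ = 17.85.
F_J/F_K = (L_J/L_K)/(d_J/d_K)² = 17.85/1225 = 0.01457.
m_J − m_K = −2.5 log₁₀(0.01457) = 4.59.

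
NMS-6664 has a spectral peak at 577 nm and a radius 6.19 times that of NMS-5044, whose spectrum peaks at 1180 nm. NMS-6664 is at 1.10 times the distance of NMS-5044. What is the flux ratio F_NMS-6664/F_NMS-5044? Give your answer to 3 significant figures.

554

Wien's law: T_NMS-6664/T_NMS-5044 = λ_NMS-5044/λ_NMS-6664 = 1180/577 = 2.045.
L_NMS-6664/L_NMS-5044 = (R_NMS-6664/R_NMS-5044)²(T_NMS-6664/T_NMS-5044)⁴ = (6.19)²(2.045)⁴ = 670.2.
F_NMS-6664/F_NMS-5044 = (L_NMS-6664/L_NMS-5044)/(d_NMS-6664/d_NMS-5044)² = 670.2/(1.10)² = 553.9.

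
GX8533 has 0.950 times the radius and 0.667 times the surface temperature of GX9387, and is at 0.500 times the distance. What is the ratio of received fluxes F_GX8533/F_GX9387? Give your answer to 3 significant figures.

0.715

L_GX8533/L_GX9387 = (R_GX8533/R_GX9387)²(T_GX8533/T_GX9387)⁴ = (0.950)² × (0.667)⁴ = 0.1786.
F_GX8533/F_GX9387 = (L_GX8533/L_GX9387)/(d_GX8533/d_GX9387)² = 0.1786 / (0.500)² = 0.7145.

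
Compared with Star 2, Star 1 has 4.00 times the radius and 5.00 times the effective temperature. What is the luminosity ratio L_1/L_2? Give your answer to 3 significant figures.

1.00×10^4

From the Stefan–Boltzmann law, L ∝ R²T⁴, so
L_1/L_2 = (R_1/R_2)² (T_1/T_2)⁴ = (4.00)² × (5.00)⁴ = 16.00 × 625.0 = 1.000×10^4.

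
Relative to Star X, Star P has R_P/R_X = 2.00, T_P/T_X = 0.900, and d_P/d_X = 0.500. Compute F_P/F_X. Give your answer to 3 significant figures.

L_P/L_X = (R_P/R_X)²(T_P/T_X)⁴ = (2.00)² × (0.900)⁴ = 2.624.
F_P/F_X = (L_P/L_X)/(d_P/d_X)² = 2.624 / (0.500)² = 10.50.

10.5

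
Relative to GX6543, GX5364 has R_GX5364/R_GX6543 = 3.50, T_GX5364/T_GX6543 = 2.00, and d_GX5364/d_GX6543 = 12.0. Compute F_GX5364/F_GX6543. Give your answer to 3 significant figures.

1.36

L_GX5364/L_GX6543 = (R_GX5364/R_GX6543)²(T_GX5364/T_GX6543)⁴ = (3.50)² × (2.00)⁴ = 196.0.
F_GX5364/F_GX6543 = (L_GX5364/L_GX6543)/(d_GX5364/d_GX6543)² = 196.0 / (12.0)² = 1.361.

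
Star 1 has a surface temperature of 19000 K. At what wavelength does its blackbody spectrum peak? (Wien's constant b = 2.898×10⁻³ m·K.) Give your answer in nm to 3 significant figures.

153 nm

λ_max = b/T = 2.898×10⁻³ / 19000 = 1.53×10^-7 m = 152.5 nm.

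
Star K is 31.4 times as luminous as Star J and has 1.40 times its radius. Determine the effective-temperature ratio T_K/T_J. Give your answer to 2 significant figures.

L ∝ R²T⁴ gives T ∝ (L/R²)^(1/4), so
T_K/T_J = (31.4 / 1.40²)^(1/4) = (16.02)^(1/4) = 2.001.

2.0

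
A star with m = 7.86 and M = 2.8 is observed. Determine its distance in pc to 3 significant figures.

103 pc

m − M = 5 log₁₀(d/10 pc)
7.86 − (2.8) = 5.06 = 5 log₁₀(d/10)
d = 10 × 10^(5.06/5) = 10 × 10^1.012 = 102.8 pc.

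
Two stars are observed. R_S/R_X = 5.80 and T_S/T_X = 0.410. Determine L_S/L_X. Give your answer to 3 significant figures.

0.951

From the Stefan–Boltzmann law, L ∝ R²T⁴, so
L_S/L_X = (R_S/R_X)² (T_S/T_X)⁴ = (5.80)² × (0.410)⁴ = 33.64 × 0.02826 = 0.9506.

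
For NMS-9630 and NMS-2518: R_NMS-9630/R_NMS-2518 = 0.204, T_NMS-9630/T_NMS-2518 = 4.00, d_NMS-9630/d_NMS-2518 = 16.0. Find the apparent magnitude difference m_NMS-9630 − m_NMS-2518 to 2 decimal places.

L_NMS-9630/L_NMS-2518 = (0.204)²(4.00)⁴ = 10.65.
F_NMS-9630/F_NMS-2518 = (L_NMS-9630/L_NMS-2518)/(d_NMS-9630/d_NMS-2518)² = 10.65/256.0 = 0.04162.
m_NMS-9630 − m_NMS-2518 = −2.5 log₁₀(0.04162) = 3.45.

3.45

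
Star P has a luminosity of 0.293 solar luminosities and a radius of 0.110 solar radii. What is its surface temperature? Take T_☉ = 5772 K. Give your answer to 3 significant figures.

T/T_☉ = (L/L_☉)^(1/4) / (R/R_☉)^(1/2)
T = 5772 × (0.293)^(1/4) / √(0.110) = 5772 × 0.7357 / 0.3317 = 1.280×10^4 K.

1.28×10^4 K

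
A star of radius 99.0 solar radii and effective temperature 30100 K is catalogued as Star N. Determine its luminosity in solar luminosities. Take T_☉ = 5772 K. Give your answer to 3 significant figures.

L/L_☉ = (R/R_☉)² (T/T_☉)⁴ = (99.0)² × (30100/5772)⁴
       = 9801 × (5.215)⁴ = 9801 × 739.5 = 7.248×10^6.

7.25×10^6 solar luminosities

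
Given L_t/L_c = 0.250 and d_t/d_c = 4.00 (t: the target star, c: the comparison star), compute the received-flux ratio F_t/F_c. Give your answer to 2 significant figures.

F = L/(4πd²), so F_t/F_c = (L_t/L_c) / (d_t/d_c)²
= 0.250 / (4.00)² = 0.250 / 16.00 = 0.01562.

0.016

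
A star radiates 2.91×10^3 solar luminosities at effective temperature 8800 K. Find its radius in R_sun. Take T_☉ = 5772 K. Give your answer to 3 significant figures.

R/R_☉ = √(L/L_☉) / (T/T_☉)² = √(2.91×10^3) / (1.525)²
       = 53.94 / 2.324 = 23.21.

23.2 R_sun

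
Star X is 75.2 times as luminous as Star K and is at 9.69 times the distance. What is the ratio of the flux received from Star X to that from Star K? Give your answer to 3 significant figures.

0.801

F = L/(4πd²), so F_X/F_K = (L_X/L_K) / (d_X/d_K)²
= 75.2 / (9.69)² = 75.2 / 93.90 = 0.8009.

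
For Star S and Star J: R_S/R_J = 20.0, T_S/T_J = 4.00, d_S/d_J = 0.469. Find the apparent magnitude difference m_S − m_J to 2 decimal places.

-14.17

L_S/L_J = (20.0)²(4.00)⁴ = 1.024×10^5.
F_S/F_J = (L_S/L_J)/(d_S/d_J)² = 1.024×10^5/0.2200 = 4.655×10^5.
m_S − m_J = −2.5 log₁₀(4.655×10^5) = -14.17.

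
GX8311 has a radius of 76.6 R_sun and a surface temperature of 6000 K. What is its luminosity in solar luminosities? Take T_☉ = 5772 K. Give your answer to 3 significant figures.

6.85×10^3 solar luminosities

L/L_☉ = (R/R_☉)² (T/T_☉)⁴ = (76.6)² × (6000/5772)⁴
       = 5868 × (1.040)⁴ = 5868 × 1.168 = 6851.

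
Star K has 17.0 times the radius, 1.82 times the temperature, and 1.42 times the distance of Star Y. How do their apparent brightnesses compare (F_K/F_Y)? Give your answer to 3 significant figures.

L_K/L_Y = (R_K/R_Y)²(T_K/T_Y)⁴ = (17.0)² × (1.82)⁴ = 3171.
F_K/F_Y = (L_K/L_Y)/(d_K/d_Y)² = 3171 / (1.42)² = 1573.

1.57×10^3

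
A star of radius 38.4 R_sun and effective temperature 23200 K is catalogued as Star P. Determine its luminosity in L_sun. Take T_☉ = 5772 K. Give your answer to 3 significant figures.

3.85×10^5 L_sun

L/L_☉ = (R/R_☉)² (T/T_☉)⁴ = (38.4)² × (23200/5772)⁴
       = 1475 × (4.019)⁴ = 1475 × 261.0 = 3.849×10^5.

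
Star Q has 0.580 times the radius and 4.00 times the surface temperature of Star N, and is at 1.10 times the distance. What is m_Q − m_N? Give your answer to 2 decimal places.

L_Q/L_N = (0.580)²(4.00)⁴ = 86.12.
F_Q/F_N = (L_Q/L_N)/(d_Q/d_N)² = 86.12/1.210 = 71.17.
m_Q − m_N = −2.5 log₁₀(71.17) = -4.63.

-4.63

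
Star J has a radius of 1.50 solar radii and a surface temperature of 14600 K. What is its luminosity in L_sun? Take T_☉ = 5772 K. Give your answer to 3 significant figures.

92.1 L_sun

L/L_☉ = (R/R_☉)² (T/T_☉)⁴ = (1.50)² × (14600/5772)⁴
       = 2.250 × (2.529)⁴ = 2.250 × 40.94 = 92.11.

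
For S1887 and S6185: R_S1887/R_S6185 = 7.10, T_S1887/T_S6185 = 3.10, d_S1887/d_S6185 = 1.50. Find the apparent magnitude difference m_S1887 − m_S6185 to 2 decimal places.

L_S1887/L_S6185 = (7.10)²(3.10)⁴ = 4655.
F_S1887/F_S6185 = (L_S1887/L_S6185)/(d_S1887/d_S6185)² = 4655/2.250 = 2069.
m_S1887 − m_S6185 = −2.5 log₁₀(2069) = -8.29.

-8.29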